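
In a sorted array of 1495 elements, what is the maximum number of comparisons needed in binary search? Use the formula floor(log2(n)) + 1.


Binary search halves the search space each step.
Maximum comparisons = floor(log2(1495)) + 1
log2(1495) = 10.5459
floor(log2(1495)) = 10, so 10 + 1 = 11
Final answer: 11


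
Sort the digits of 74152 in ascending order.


The number 74152 has digits: 7, 4, 1, 5, 2
Sorted: 1, 2, 4, 5, 7
Joining the sorted digits gives the result.
Final answer: 12457


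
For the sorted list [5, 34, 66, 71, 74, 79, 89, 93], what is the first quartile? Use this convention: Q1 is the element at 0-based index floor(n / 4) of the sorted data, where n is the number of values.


The list has n = 8 elements.
Q1 index = floor(8 / 4) = floor(2) = 2
Counting from index 0 in the sorted data, the element at index 2 is 66.
Final answer: 66


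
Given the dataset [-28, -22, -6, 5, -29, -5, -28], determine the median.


First, sort the list: [-29, -28, -28, -22, -6, -5, 5]
The list has 7 elements (odd count).
The middle index is 3 (0-based), and the element there is -22.
Final answer: -22


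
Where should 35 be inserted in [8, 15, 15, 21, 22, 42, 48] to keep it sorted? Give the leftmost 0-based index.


List is sorted: [8, 15, 15, 21, 22, 42, 48]
We need the leftmost position where 35 can be inserted, i.e. the first index whose element is >= 35 (or the end of the list if none is).
Binary search with low=0, high=7 (0-based indices):
  low=0, high=7, mid=3: a[3]=21 < 35, so low = 4
  low=4, high=7, mid=5: a[5]=42 >= 35, so high = 5
  low=4, high=5, mid=4: a[4]=22 < 35, so low = 5
Now low = high = 5, so the insertion index is 5.
Final answer: 5


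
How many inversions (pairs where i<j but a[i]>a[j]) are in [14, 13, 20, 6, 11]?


For each element, count the later elements that are smaller than it:
  14 (index 0): smaller elements after it = [13, 6, 11] -> 3
  13 (index 1): smaller elements after it = [6, 11] -> 2
  20 (index 2): smaller elements after it = [6, 11] -> 2
  6 (index 3): smaller elements after it = [] -> 0
Total inversions = 3 + 2 + 2 + 0 = 7
Final answer: 7


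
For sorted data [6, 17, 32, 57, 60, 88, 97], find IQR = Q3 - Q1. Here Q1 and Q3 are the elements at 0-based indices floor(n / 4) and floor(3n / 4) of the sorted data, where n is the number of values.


The data has n = 7 elements.
Q1 index = floor(7 / 4) = floor(1.75) = 1; Q3 index = floor(3 * 7 / 4) = floor(5.25) = 5
Q1 = element at index 1 = 17
Q3 = element at index 5 = 88
IQR = 88 - 17 = 71
Final answer: 71


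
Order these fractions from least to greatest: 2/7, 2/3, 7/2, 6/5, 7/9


Convert to decimal for comparison:
  2/7 = 0.2857
  2/3 = 0.6667
  7/2 = 3.5
  6/5 = 1.2
  7/9 = 0.7778
Decimals in increasing order: 0.2857 < 0.6667 < 0.7778 < 1.2 < 3.5
Writing each back as its fraction gives the sorted order.
Final answer: 2/7, 2/3, 7/9, 6/5, 7/2


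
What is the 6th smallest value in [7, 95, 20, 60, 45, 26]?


Sort ascending: [7, 20, 26, 45, 60, 95]
The 6th element (1-indexed) is at index 5.
Value = 95
Final answer: 95


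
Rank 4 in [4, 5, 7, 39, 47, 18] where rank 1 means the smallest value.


Sort ascending: [4, 5, 7, 18, 39, 47]
Find 4 in the sorted list.
4 is at position 1 (1-indexed).
Final answer: 1


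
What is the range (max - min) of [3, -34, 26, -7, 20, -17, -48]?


Maximum value: 26
Minimum value: -48
Range = 26 - (-48) = 74
Final answer: 74


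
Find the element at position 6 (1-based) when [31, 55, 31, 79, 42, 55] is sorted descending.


Sort descending: [79, 55, 55, 42, 31, 31]
The 6th element (1-indexed) is at index 5.
Value = 31
Final answer: 31


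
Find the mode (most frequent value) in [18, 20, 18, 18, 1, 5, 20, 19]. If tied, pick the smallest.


Count the frequency of each value:
  1 appears 1 time(s)
  5 appears 1 time(s)
  18 appears 3 time(s)
  19 appears 1 time(s)
  20 appears 2 time(s)
Maximum frequency is 3.
Only 18 reaches that frequency, so it is the mode.
Final answer: 18


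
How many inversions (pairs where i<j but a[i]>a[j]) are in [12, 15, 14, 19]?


For each element, count the later elements that are smaller than it:
  12 (index 0): smaller elements after it = [] -> 0
  15 (index 1): smaller elements after it = [14] -> 1
  14 (index 2): smaller elements after it = [] -> 0
Total inversions = 0 + 1 + 0 = 1
Final answer: 1


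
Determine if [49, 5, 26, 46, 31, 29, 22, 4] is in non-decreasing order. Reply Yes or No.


Check consecutive pairs:
  49 <= 5? False
  5 <= 26? True
  26 <= 46? True
  46 <= 31? False
  31 <= 29? False
  29 <= 22? False
  22 <= 4? False
5 consecutive pair(s) are out of order, so the list is not sorted.
Final answer: No


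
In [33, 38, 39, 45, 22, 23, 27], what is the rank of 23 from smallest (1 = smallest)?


Sort ascending: [22, 23, 27, 33, 38, 39, 45]
Find 23 in the sorted list.
23 is at position 2 (1-indexed).
Final answer: 2


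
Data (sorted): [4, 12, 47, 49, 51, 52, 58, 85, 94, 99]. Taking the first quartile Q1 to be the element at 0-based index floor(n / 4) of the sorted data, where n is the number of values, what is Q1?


The list has n = 10 elements.
Q1 index = floor(10 / 4) = floor(2.5) = 2
Counting from index 0 in the sorted data, the element at index 2 is 47.
Final answer: 47


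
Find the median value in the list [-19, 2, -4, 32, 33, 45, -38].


First, sort the list: [-38, -19, -4, 2, 32, 33, 45]
The list has 7 elements (odd count).
The middle index is 3 (0-based), and the element there is 2.
Final answer: 2


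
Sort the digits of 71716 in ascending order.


The number 71716 has digits: 7, 1, 7, 1, 6
Sorted: 1, 1, 6, 7, 7
Joining the sorted digits gives the result.
Final answer: 11677


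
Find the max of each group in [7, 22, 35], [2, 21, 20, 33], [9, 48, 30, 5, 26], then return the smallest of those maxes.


Find max of each group:
  Group 1: [7, 22, 35] -> max = 35
  Group 2: [2, 21, 20, 33] -> max = 33
  Group 3: [9, 48, 30, 5, 26] -> max = 48
Maxes: [35, 33, 48]
Minimum of maxes = 33
Final answer: 33


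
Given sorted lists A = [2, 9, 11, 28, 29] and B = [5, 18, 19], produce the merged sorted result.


List A: [2, 9, 11, 28, 29]
List B: [5, 18, 19]
Repeatedly compare the front elements and take the smaller:
  2 vs 5 -> take 2
  9 vs 5 -> take 5
  9 vs 18 -> take 9
  11 vs 18 -> take 11
  28 vs 18 -> take 18
  28 vs 19 -> take 19
  B is exhausted; append the rest of A: [28, 29]
Final answer: [2, 5, 9, 11, 18, 19, 28, 29]


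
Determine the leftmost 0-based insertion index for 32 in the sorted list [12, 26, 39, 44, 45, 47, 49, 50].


List is sorted: [12, 26, 39, 44, 45, 47, 49, 50]
We need the leftmost position where 32 can be inserted, i.e. the first index whose element is >= 32 (or the end of the list if none is).
Binary search with low=0, high=8 (0-based indices):
  low=0, high=8, mid=4: a[4]=45 >= 32, so high = 4
  low=0, high=4, mid=2: a[2]=39 >= 32, so high = 2
  low=0, high=2, mid=1: a[1]=26 < 32, so low = 2
Now low = high = 2, so the insertion index is 2.
Final answer: 2


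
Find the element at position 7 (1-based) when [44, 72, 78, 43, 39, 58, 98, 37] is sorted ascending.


Sort ascending: [37, 39, 43, 44, 58, 72, 78, 98]
The 7th element (1-indexed) is at index 6.
Value = 78
Final answer: 78


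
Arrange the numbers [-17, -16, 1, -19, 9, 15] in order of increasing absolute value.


Compute absolute values:
  |-17| = 17
  |-16| = 16
  |1| = 1
  |-19| = 19
  |9| = 9
  |15| = 15
Absolute values in increasing order: 1 < 9 < 15 < 16 < 17 < 19
Listing the original numbers in that order gives the answer.
Final answer: [1, 9, 15, -16, -17, -19]


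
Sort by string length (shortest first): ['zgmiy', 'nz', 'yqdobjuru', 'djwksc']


Compute lengths:
  'zgmiy' has length 5
  'nz' has length 2
  'yqdobjuru' has length 9
  'djwksc' has length 6
Lengths in increasing order: 2 < 5 < 6 < 9
Listing the words in that order gives the answer.
Final answer: ['nz', 'zgmiy', 'djwksc', 'yqdobjuru']


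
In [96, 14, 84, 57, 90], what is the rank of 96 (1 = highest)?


Sort descending: [96, 90, 84, 57, 14]
Find 96 in the sorted list.
96 is at position 1.
Final answer: 1


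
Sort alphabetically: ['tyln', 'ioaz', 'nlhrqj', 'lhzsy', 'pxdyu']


Compare strings character by character (the first differing letter decides):
  'ioaz' < 'lhzsy' since 'i' < 'l' at position 1
  'lhzsy' < 'nlhrqj' since 'l' < 'n' at position 1
  'nlhrqj' < 'pxdyu' since 'n' < 'p' at position 1
  'pxdyu' < 'tyln' since 'p' < 't' at position 1
Chaining these comparisons gives the alphabetical order.
Final answer: ['ioaz', 'lhzsy', 'nlhrqj', 'pxdyu', 'tyln']


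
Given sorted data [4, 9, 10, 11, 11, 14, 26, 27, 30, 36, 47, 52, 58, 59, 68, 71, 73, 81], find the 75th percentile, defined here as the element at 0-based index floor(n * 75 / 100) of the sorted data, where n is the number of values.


The dataset has n = 18 elements.
Index = floor(18 * 75 / 100) = floor(1350 / 100) = floor(13.5) = 13
Counting from index 0 in the sorted data, the element at index 13 is 59.
Final answer: 59


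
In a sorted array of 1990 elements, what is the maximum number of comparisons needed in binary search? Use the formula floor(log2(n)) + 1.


Binary search halves the search space each step.
Maximum comparisons = floor(log2(1990)) + 1
log2(1990) = 10.9586
floor(log2(1990)) = 10, so 10 + 1 = 11
Final answer: 11


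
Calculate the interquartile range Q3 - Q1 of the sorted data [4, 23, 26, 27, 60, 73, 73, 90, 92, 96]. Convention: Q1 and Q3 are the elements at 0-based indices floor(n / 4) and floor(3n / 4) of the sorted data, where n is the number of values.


The data has n = 10 elements.
Q1 index = floor(10 / 4) = floor(2.5) = 2; Q3 index = floor(3 * 10 / 4) = floor(7.5) = 7
Q1 = element at index 2 = 26
Q3 = element at index 7 = 90
IQR = 90 - 26 = 64
Final answer: 64


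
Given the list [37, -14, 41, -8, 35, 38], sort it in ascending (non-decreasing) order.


Original list: [37, -14, 41, -8, 35, 38]
Repeatedly take the smallest remaining element:
  Remaining [37, -14, 41, -8, 35, 38] -> smallest is -14
  Remaining [37, 41, -8, 35, 38] -> smallest is -8
  Remaining [37, 41, 35, 38] -> smallest is 35
  Remaining [37, 41, 38] -> smallest is 37
  Remaining [41, 38] -> smallest is 38
  Remaining [41] -> smallest is 41
Collecting the picks in order gives the sorted list.
Final answer: [-14, -8, 35, 37, 38, 41]


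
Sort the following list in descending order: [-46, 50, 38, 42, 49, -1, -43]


Original list: [-46, 50, 38, 42, 49, -1, -43]
Repeatedly take the largest remaining element:
  Remaining [-46, 50, 38, 42, 49, -1, -43] -> largest is 50
  Remaining [-46, 38, 42, 49, -1, -43] -> largest is 49
  Remaining [-46, 38, 42, -1, -43] -> largest is 42
  Remaining [-46, 38, -1, -43] -> largest is 38
  Remaining [-46, -1, -43] -> largest is -1
  Remaining [-46, -43] -> largest is -43
  Remaining [-46] -> largest is -46
Collecting the picks in order gives the descending list.
Final answer: [50, 49, 42, 38, -1, -43, -46]


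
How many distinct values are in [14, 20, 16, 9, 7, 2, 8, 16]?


List all unique values:
Distinct values: [2, 7, 8, 9, 14, 16, 20]
Count = 7
Final answer: 7


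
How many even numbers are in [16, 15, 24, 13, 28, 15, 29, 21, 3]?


Check each element:
  16 is even
  15 is odd
  24 is even
  13 is odd
  28 is even
  15 is odd
  29 is odd
  21 is odd
  3 is odd
Evens: [16, 24, 28]
Count of evens = 3
Final answer: 3


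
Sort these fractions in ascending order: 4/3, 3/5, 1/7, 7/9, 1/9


Convert to decimal for comparison:
  4/3 = 1.3333
  3/5 = 0.6
  1/7 = 0.1429
  7/9 = 0.7778
  1/9 = 0.1111
Decimals in increasing order: 0.1111 < 0.1429 < 0.6 < 0.7778 < 1.3333
Writing each back as its fraction gives the sorted order.
Final answer: 1/9, 1/7, 3/5, 7/9, 4/3


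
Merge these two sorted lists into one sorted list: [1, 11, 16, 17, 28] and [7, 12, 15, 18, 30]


List A: [1, 11, 16, 17, 28]
List B: [7, 12, 15, 18, 30]
Repeatedly compare the front elements and take the smaller:
  1 vs 7 -> take 1
  11 vs 7 -> take 7
  11 vs 12 -> take 11
  16 vs 12 -> take 12
  16 vs 15 -> take 15
  16 vs 18 -> take 16
  17 vs 18 -> take 17
  28 vs 18 -> take 18
  28 vs 30 -> take 28
  A is exhausted; append the rest of B: [30]
Final answer: [1, 7, 11, 12, 15, 16, 17, 18, 28, 30]


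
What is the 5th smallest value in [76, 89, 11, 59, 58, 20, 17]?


Sort ascending: [11, 17, 20, 58, 59, 76, 89]
The 5th element (1-indexed) is at index 4.
Value = 59
Final answer: 59


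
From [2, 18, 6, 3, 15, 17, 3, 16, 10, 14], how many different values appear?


List all unique values:
Distinct values: [2, 3, 6, 10, 14, 15, 16, 17, 18]
Count = 9
Final answer: 9


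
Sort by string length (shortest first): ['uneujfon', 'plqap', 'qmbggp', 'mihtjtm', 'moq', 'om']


Compute lengths:
  'uneujfon' has length 8
  'plqap' has length 5
  'qmbggp' has length 6
  'mihtjtm' has length 7
  'moq' has length 3
  'om' has length 2
Lengths in increasing order: 2 < 3 < 5 < 6 < 7 < 8
Listing the words in that order gives the answer.
Final answer: ['om', 'moq', 'plqap', 'qmbggp', 'mihtjtm', 'uneujfon']


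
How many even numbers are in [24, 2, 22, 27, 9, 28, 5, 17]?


Check each element:
  24 is even
  2 is even
  22 is even
  27 is odd
  9 is odd
  28 is even
  5 is odd
  17 is odd
Evens: [24, 2, 22, 28]
Count of evens = 4
Final answer: 4


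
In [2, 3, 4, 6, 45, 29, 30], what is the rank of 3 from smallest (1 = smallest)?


Sort ascending: [2, 3, 4, 6, 29, 30, 45]
Find 3 in the sorted list.
3 is at position 2 (1-indexed).
Final answer: 2


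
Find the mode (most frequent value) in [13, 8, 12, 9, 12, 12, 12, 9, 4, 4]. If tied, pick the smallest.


Count the frequency of each value:
  4 appears 2 time(s)
  8 appears 1 time(s)
  9 appears 2 time(s)
  12 appears 4 time(s)
  13 appears 1 time(s)
Maximum frequency is 4.
Only 12 reaches that frequency, so it is the mode.
Final answer: 12


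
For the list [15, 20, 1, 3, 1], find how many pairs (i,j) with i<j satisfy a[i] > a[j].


For each element, count the later elements that are smaller than it:
  15 (index 0): smaller elements after it = [1, 3, 1] -> 3
  20 (index 1): smaller elements after it = [1, 3, 1] -> 3
  1 (index 2): smaller elements after it = [] -> 0
  3 (index 3): smaller elements after it = [1] -> 1
Total inversions = 3 + 3 + 0 + 1 = 7
Final answer: 7


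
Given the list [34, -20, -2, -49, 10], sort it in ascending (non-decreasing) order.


Original list: [34, -20, -2, -49, 10]
Repeatedly take the smallest remaining element:
  Remaining [34, -20, -2, -49, 10] -> smallest is -49
  Remaining [34, -20, -2, 10] -> smallest is -20
  Remaining [34, -2, 10] -> smallest is -2
  Remaining [34, 10] -> smallest is 10
  Remaining [34] -> smallest is 34
Collecting the picks in order gives the sorted list.
Final answer: [-49, -20, -2, 10, 34]


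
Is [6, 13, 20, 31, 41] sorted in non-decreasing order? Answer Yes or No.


Check consecutive pairs:
  6 <= 13? True
  13 <= 20? True
  20 <= 31? True
  31 <= 41? True
Every consecutive pair is in order, so the list is non-decreasing.
Final answer: Yes


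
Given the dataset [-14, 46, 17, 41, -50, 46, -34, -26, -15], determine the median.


First, sort the list: [-50, -34, -26, -15, -14, 17, 41, 46, 46]
The list has 9 elements (odd count).
The middle index is 4 (0-based), and the element there is -14.
Final answer: -14


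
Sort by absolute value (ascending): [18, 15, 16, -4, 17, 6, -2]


Compute absolute values:
  |18| = 18
  |15| = 15
  |16| = 16
  |-4| = 4
  |17| = 17
  |6| = 6
  |-2| = 2
Absolute values in increasing order: 2 < 4 < 6 < 15 < 16 < 17 < 18
Listing the original numbers in that order gives the answer.
Final answer: [-2, -4, 6, 15, 16, 17, 18]


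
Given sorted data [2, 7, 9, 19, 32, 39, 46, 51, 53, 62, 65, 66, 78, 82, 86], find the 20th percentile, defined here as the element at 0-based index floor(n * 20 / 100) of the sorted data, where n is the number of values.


The dataset has n = 15 elements.
Index = floor(15 * 20 / 100) = floor(300 / 100) = floor(3) = 3
Counting from index 0 in the sorted data, the element at index 3 is 19.
Final answer: 19


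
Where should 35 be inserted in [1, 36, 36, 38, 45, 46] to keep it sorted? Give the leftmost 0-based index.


List is sorted: [1, 36, 36, 38, 45, 46]
We need the leftmost position where 35 can be inserted, i.e. the first index whose element is >= 35 (or the end of the list if none is).
Binary search with low=0, high=6 (0-based indices):
  low=0, high=6, mid=3: a[3]=38 >= 35, so high = 3
  low=0, high=3, mid=1: a[1]=36 >= 35, so high = 1
  low=0, high=1, mid=0: a[0]=1 < 35, so low = 1
Now low = high = 1, so the insertion index is 1.
Final answer: 1


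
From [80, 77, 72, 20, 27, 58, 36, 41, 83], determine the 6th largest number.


Sort descending: [83, 80, 77, 72, 58, 41, 36, 27, 20]
The 6th element (1-indexed) is at index 5.
Value = 41
Final answer: 41


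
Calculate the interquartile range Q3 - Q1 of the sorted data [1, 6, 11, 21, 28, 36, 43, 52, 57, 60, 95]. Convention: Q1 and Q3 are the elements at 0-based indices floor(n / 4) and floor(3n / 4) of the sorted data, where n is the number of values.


The data has n = 11 elements.
Q1 index = floor(11 / 4) = floor(2.75) = 2; Q3 index = floor(3 * 11 / 4) = floor(8.25) = 8
Q1 = element at index 2 = 11
Q3 = element at index 8 = 57
IQR = 57 - 11 = 46
Final answer: 46


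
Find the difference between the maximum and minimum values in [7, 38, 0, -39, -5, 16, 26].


Maximum value: 38
Minimum value: -39
Range = 38 - (-39) = 77
Final answer: 77


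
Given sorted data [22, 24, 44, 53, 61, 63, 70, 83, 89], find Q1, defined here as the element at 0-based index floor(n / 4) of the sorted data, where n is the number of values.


The list has n = 9 elements.
Q1 index = floor(9 / 4) = floor(2.25) = 2
Counting from index 0 in the sorted data, the element at index 2 is 44.
Final answer: 44


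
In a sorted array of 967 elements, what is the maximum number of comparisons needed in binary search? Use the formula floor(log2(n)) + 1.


Binary search halves the search space each step.
Maximum comparisons = floor(log2(967)) + 1
log2(967) = 9.9174
floor(log2(967)) = 9, so 9 + 1 = 10
Final answer: 10


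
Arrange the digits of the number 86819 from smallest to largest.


The number 86819 has digits: 8, 6, 8, 1, 9
Sorted: 1, 6, 8, 8, 9
Joining the sorted digits gives the result.
Final answer: 16889


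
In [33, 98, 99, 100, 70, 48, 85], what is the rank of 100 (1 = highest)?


Sort descending: [100, 99, 98, 85, 70, 48, 33]
Find 100 in the sorted list.
100 is at position 1.
Final answer: 1


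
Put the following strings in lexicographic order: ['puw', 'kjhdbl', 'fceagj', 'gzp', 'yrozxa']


Compare strings character by character (the first differing letter decides):
  'fceagj' < 'gzp' since 'f' < 'g' at position 1
  'gzp' < 'kjhdbl' since 'g' < 'k' at position 1
  'kjhdbl' < 'puw' since 'k' < 'p' at position 1
  'puw' < 'yrozxa' since 'p' < 'y' at position 1
Chaining these comparisons gives the alphabetical order.
Final answer: ['fceagj', 'gzp', 'kjhdbl', 'puw', 'yrozxa']


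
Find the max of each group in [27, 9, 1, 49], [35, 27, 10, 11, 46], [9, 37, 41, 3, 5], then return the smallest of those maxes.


Find max of each group:
  Group 1: [27, 9, 1, 49] -> max = 49
  Group 2: [35, 27, 10, 11, 46] -> max = 46
  Group 3: [9, 37, 41, 3, 5] -> max = 41
Maxes: [49, 46, 41]
Minimum of maxes = 41
Final answer: 41


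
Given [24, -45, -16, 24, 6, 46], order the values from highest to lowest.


Original list: [24, -45, -16, 24, 6, 46]
Repeatedly take the largest remaining element:
  Remaining [24, -45, -16, 24, 6, 46] -> largest is 46
  Remaining [24, -45, -16, 24, 6] -> largest is 24
  Remaining [-45, -16, 24, 6] -> largest is 24
  Remaining [-45, -16, 6] -> largest is 6
  Remaining [-45, -16] -> largest is -16
  Remaining [-45] -> largest is -45
Collecting the picks in order gives the descending list.
Final answer: [46, 24, 24, 6, -16, -45]


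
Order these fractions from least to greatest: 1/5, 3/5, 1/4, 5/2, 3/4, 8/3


Convert to decimal for comparison:
  1/5 = 0.2
  3/5 = 0.6
  1/4 = 0.25
  5/2 = 2.5
  3/4 = 0.75
  8/3 = 2.6667
Decimals in increasing order: 0.2 < 0.25 < 0.6 < 0.75 < 2.5 < 2.6667
Writing each back as its fraction gives the sorted order.
Final answer: 1/5, 1/4, 3/5, 3/4, 5/2, 8/3


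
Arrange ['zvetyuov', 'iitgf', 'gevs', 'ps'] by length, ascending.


Compute lengths:
  'zvetyuov' has length 8
  'iitgf' has length 5
  'gevs' has length 4
  'ps' has length 2
Lengths in increasing order: 2 < 4 < 5 < 8
Listing the words in that order gives the answer.
Final answer: ['ps', 'gevs', 'iitgf', 'zvetyuov']


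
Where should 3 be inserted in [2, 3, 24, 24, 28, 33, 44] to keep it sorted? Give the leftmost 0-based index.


List is sorted: [2, 3, 24, 24, 28, 33, 44]
We need the leftmost position where 3 can be inserted, i.e. the first index whose element is >= 3 (or the end of the list if none is).
Binary search with low=0, high=7 (0-based indices):
  low=0, high=7, mid=3: a[3]=24 >= 3, so high = 3
  low=0, high=3, mid=1: a[1]=3 >= 3, so high = 1
  low=0, high=1, mid=0: a[0]=2 < 3, so low = 1
Now low = high = 1, so the insertion index is 1.
Final answer: 1


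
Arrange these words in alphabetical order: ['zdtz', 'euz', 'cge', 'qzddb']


Compare strings character by character (the first differing letter decides):
  'cge' < 'euz' since 'c' < 'e' at position 1
  'euz' < 'qzddb' since 'e' < 'q' at position 1
  'qzddb' < 'zdtz' since 'q' < 'z' at position 1
Chaining these comparisons gives the alphabetical order.
Final answer: ['cge', 'euz', 'qzddb', 'zdtz']


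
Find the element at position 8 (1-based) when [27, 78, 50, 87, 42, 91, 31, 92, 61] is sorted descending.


Sort descending: [92, 91, 87, 78, 61, 50, 42, 31, 27]
The 8th element (1-indexed) is at index 7.
Value = 31
Final answer: 31


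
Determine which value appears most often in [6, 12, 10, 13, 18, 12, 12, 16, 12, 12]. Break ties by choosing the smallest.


Count the frequency of each value:
  6 appears 1 time(s)
  10 appears 1 time(s)
  12 appears 5 time(s)
  13 appears 1 time(s)
  16 appears 1 time(s)
  18 appears 1 time(s)
Maximum frequency is 5.
Only 12 reaches that frequency, so it is the mode.
Final answer: 12


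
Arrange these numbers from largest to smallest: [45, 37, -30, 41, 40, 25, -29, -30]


Original list: [45, 37, -30, 41, 40, 25, -29, -30]
Repeatedly take the largest remaining element:
  Remaining [45, 37, -30, 41, 40, 25, -29, -30] -> largest is 45
  Remaining [37, -30, 41, 40, 25, -29, -30] -> largest is 41
  Remaining [37, -30, 40, 25, -29, -30] -> largest is 40
  Remaining [37, -30, 25, -29, -30] -> largest is 37
  Remaining [-30, 25, -29, -30] -> largest is 25
  Remaining [-30, -29, -30] -> largest is -29
  Remaining [-30, -30] -> largest is -30
  Remaining [-30] -> largest is -30
Collecting the picks in order gives the descending list.
Final answer: [45, 41, 40, 37, 25, -29, -30, -30]


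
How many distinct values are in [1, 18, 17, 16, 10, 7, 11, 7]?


List all unique values:
Distinct values: [1, 7, 10, 11, 16, 17, 18]
Count = 7
Final answer: 7


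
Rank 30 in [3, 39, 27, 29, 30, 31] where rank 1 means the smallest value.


Sort ascending: [3, 27, 29, 30, 31, 39]
Find 30 in the sorted list.
30 is at position 4 (1-indexed).
Final answer: 4


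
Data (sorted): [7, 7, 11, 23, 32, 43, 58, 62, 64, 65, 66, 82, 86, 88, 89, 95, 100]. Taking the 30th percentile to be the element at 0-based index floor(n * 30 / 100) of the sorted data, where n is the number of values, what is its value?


The dataset has n = 17 elements.
Index = floor(17 * 30 / 100) = floor(510 / 100) = floor(5.1) = 5
Counting from index 0 in the sorted data, the element at index 5 is 43.
Final answer: 43


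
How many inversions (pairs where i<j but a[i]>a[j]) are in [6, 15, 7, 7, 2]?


For each element, count the later elements that are smaller than it:
  6 (index 0): smaller elements after it = [2] -> 1
  15 (index 1): smaller elements after it = [7, 7, 2] -> 3
  7 (index 2): smaller elements after it = [2] -> 1
  7 (index 3): smaller elements after it = [2] -> 1
Total inversions = 1 + 3 + 1 + 1 = 6
Final answer: 6


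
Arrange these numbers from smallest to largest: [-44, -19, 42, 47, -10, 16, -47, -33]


Original list: [-44, -19, 42, 47, -10, 16, -47, -33]
Repeatedly take the smallest remaining element:
  Remaining [-44, -19, 42, 47, -10, 16, -47, -33] -> smallest is -47
  Remaining [-44, -19, 42, 47, -10, 16, -33] -> smallest is -44
  Remaining [-19, 42, 47, -10, 16, -33] -> smallest is -33
  Remaining [-19, 42, 47, -10, 16] -> smallest is -19
  Remaining [42, 47, -10, 16] -> smallest is -10
  Remaining [42, 47, 16] -> smallest is 16
  Remaining [42, 47] -> smallest is 42
  Remaining [47] -> smallest is 47
Collecting the picks in order gives the sorted list.
Final answer: [-47, -44, -33, -19, -10, 16, 42, 47]


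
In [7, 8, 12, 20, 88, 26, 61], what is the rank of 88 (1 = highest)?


Sort descending: [88, 61, 26, 20, 12, 8, 7]
Find 88 in the sorted list.
88 is at position 1.
Final answer: 1


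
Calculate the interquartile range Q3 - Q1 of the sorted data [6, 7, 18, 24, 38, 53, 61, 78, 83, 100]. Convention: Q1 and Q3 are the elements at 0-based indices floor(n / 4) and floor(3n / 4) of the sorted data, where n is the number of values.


The data has n = 10 elements.
Q1 index = floor(10 / 4) = floor(2.5) = 2; Q3 index = floor(3 * 10 / 4) = floor(7.5) = 7
Q1 = element at index 2 = 18
Q3 = element at index 7 = 78
IQR = 78 - 18 = 60
Final answer: 60


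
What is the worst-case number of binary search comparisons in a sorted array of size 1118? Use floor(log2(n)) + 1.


Binary search halves the search space each step.
Maximum comparisons = floor(log2(1118)) + 1
log2(1118) = 10.1267
floor(log2(1118)) = 10, so 10 + 1 = 11
Final answer: 11


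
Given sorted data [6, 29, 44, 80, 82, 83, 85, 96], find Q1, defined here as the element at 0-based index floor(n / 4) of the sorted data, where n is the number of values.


The list has n = 8 elements.
Q1 index = floor(8 / 4) = floor(2) = 2
Counting from index 0 in the sorted data, the element at index 2 is 44.
Final answer: 44


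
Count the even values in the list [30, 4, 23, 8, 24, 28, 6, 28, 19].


Check each element:
  30 is even
  4 is even
  23 is odd
  8 is even
  24 is even
  28 is even
  6 is even
  28 is even
  19 is odd
Evens: [30, 4, 8, 24, 28, 6, 28]
Count of evens = 7
Final answer: 7


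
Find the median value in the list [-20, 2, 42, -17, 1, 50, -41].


First, sort the list: [-41, -20, -17, 1, 2, 42, 50]
The list has 7 elements (odd count).
The middle index is 3 (0-based), and the element there is 1.
Final answer: 1


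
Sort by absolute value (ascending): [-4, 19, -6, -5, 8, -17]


Compute absolute values:
  |-4| = 4
  |19| = 19
  |-6| = 6
  |-5| = 5
  |8| = 8
  |-17| = 17
Absolute values in increasing order: 4 < 5 < 6 < 8 < 17 < 19
Listing the original numbers in that order gives the answer.
Final answer: [-4, -5, -6, 8, -17, 19]


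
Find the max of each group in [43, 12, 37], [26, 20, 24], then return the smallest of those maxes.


Find max of each group:
  Group 1: [43, 12, 37] -> max = 43
  Group 2: [26, 20, 24] -> max = 26
Maxes: [43, 26]
Minimum of maxes = 26
Final answer: 26


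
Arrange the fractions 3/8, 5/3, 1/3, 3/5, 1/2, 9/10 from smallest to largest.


Convert to decimal for comparison:
  3/8 = 0.375
  5/3 = 1.6667
  1/3 = 0.3333
  3/5 = 0.6
  1/2 = 0.5
  9/10 = 0.9
Decimals in increasing order: 0.3333 < 0.375 < 0.5 < 0.6 < 0.9 < 1.6667
Writing each back as its fraction gives the sorted order.
Final answer: 1/3, 3/8, 1/2, 3/5, 9/10, 5/3


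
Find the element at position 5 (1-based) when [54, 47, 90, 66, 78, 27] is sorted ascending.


Sort ascending: [27, 47, 54, 66, 78, 90]
The 5th element (1-indexed) is at index 4.
Value = 78
Final answer: 78


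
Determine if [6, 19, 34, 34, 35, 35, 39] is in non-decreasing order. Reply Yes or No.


Check consecutive pairs:
  6 <= 19? True
  19 <= 34? True
  34 <= 34? True
  34 <= 35? True
  35 <= 35? True
  35 <= 39? True
Every consecutive pair is in order, so the list is non-decreasing.
Final answer: Yes


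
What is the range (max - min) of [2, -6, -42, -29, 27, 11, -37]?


Maximum value: 27
Minimum value: -42
Range = 27 - (-42) = 69
Final answer: 69


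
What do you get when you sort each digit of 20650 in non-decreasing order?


The number 20650 has digits: 2, 0, 6, 5, 0
Sorted: 0, 0, 2, 5, 6
Joining the sorted digits gives the result.
Final answer: 00256


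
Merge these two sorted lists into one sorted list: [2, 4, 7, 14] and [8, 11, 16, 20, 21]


List A: [2, 4, 7, 14]
List B: [8, 11, 16, 20, 21]
Repeatedly compare the front elements and take the smaller:
  2 vs 8 -> take 2
  4 vs 8 -> take 4
  7 vs 8 -> take 7
  14 vs 8 -> take 8
  14 vs 11 -> take 11
  14 vs 16 -> take 14
  A is exhausted; append the rest of B: [16, 20, 21]
Final answer: [2, 4, 7, 8, 11, 14, 16, 20, 21]


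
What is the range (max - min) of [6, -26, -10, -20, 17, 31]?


Maximum value: 31
Minimum value: -26
Range = 31 - (-26) = 57
Final answer: 57


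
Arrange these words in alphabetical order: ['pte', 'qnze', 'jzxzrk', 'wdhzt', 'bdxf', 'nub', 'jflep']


Compare strings character by character (the first differing letter decides):
  'bdxf' < 'jflep' since 'b' < 'j' at position 1
  'jflep' < 'jzxzrk' since 'f' < 'z' at position 2
  'jzxzrk' < 'nub' since 'j' < 'n' at position 1
  'nub' < 'pte' since 'n' < 'p' at position 1
  'pte' < 'qnze' since 'p' < 'q' at position 1
  'qnze' < 'wdhzt' since 'q' < 'w' at position 1
Chaining these comparisons gives the alphabetical order.
Final answer: ['bdxf', 'jflep', 'jzxzrk', 'nub', 'pte', 'qnze', 'wdhzt']


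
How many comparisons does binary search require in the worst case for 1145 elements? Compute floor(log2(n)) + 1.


Binary search halves the search space each step.
Maximum comparisons = floor(log2(1145)) + 1
log2(1145) = 10.1611
floor(log2(1145)) = 10, so 10 + 1 = 11
Final answer: 11


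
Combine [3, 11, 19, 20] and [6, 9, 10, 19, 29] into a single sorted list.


List A: [3, 11, 19, 20]
List B: [6, 9, 10, 19, 29]
Repeatedly compare the front elements and take the smaller:
  3 vs 6 -> take 3
  11 vs 6 -> take 6
  11 vs 9 -> take 9
  11 vs 10 -> take 10
  11 vs 19 -> take 11
  19 vs 19 -> take 19
  20 vs 19 -> take 19
  20 vs 29 -> take 20
  A is exhausted; append the rest of B: [29]
Final answer: [3, 6, 9, 10, 11, 19, 19, 20, 29]


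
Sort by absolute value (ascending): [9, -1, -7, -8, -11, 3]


Compute absolute values:
  |9| = 9
  |-1| = 1
  |-7| = 7
  |-8| = 8
  |-11| = 11
  |3| = 3
Absolute values in increasing order: 1 < 3 < 7 < 8 < 9 < 11
Listing the original numbers in that order gives the answer.
Final answer: [-1, 3, -7, -8, 9, -11]


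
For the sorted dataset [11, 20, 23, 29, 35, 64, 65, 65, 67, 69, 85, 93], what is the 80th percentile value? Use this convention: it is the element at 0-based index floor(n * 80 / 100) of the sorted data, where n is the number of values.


The dataset has n = 12 elements.
Index = floor(12 * 80 / 100) = floor(960 / 100) = floor(9.6) = 9
Counting from index 0 in the sorted data, the element at index 9 is 69.
Final answer: 69


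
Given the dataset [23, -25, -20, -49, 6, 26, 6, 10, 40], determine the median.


First, sort the list: [-49, -25, -20, 6, 6, 10, 23, 26, 40]
The list has 9 elements (odd count).
The middle index is 4 (0-based), and the element there is 6.
Final answer: 6


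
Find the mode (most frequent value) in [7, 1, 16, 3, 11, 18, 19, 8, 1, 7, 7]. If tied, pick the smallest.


Count the frequency of each value:
  1 appears 2 time(s)
  3 appears 1 time(s)
  7 appears 3 time(s)
  8 appears 1 time(s)
  11 appears 1 time(s)
  16 appears 1 time(s)
  18 appears 1 time(s)
  19 appears 1 time(s)
Maximum frequency is 3.
Only 7 reaches that frequency, so it is the mode.
Final answer: 7


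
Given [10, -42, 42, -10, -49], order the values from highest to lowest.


Original list: [10, -42, 42, -10, -49]
Repeatedly take the largest remaining element:
  Remaining [10, -42, 42, -10, -49] -> largest is 42
  Remaining [10, -42, -10, -49] -> largest is 10
  Remaining [-42, -10, -49] -> largest is -10
  Remaining [-42, -49] -> largest is -42
  Remaining [-49] -> largest is -49
Collecting the picks in order gives the descending list.
Final answer: [42, 10, -10, -42, -49]


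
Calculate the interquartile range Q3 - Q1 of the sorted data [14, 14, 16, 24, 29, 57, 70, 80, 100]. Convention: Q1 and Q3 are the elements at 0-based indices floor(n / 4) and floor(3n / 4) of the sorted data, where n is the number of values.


The data has n = 9 elements.
Q1 index = floor(9 / 4) = floor(2.25) = 2; Q3 index = floor(3 * 9 / 4) = floor(6.75) = 6
Q1 = element at index 2 = 16
Q3 = element at index 6 = 70
IQR = 70 - 16 = 54
Final answer: 54


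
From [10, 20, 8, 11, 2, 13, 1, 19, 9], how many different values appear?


List all unique values:
Distinct values: [1, 2, 8, 9, 10, 11, 13, 19, 20]
Count = 9
Final answer: 9


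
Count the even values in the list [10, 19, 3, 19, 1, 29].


Check each element:
  10 is even
  19 is odd
  3 is odd
  19 is odd
  1 is odd
  29 is odd
Evens: [10]
Count of evens = 1
Final answer: 1


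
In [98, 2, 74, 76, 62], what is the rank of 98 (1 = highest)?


Sort descending: [98, 76, 74, 62, 2]
Find 98 in the sorted list.
98 is at position 1.
Final answer: 1


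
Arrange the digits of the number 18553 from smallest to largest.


The number 18553 has digits: 1, 8, 5, 5, 3
Sorted: 1, 3, 5, 5, 8
Joining the sorted digits gives the result.
Final answer: 13558


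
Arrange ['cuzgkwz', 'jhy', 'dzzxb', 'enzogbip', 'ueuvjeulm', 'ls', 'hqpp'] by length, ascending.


Compute lengths:
  'cuzgkwz' has length 7
  'jhy' has length 3
  'dzzxb' has length 5
  'enzogbip' has length 8
  'ueuvjeulm' has length 9
  'ls' has length 2
  'hqpp' has length 4
Lengths in increasing order: 2 < 3 < 4 < 5 < 7 < 8 < 9
Listing the words in that order gives the answer.
Final answer: ['ls', 'jhy', 'hqpp', 'dzzxb', 'cuzgkwz', 'enzogbip', 'ueuvjeulm']


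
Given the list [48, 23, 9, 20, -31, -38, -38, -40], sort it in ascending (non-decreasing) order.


Original list: [48, 23, 9, 20, -31, -38, -38, -40]
Repeatedly take the smallest remaining element:
  Remaining [48, 23, 9, 20, -31, -38, -38, -40] -> smallest is -40
  Remaining [48, 23, 9, 20, -31, -38, -38] -> smallest is -38
  Remaining [48, 23, 9, 20, -31, -38] -> smallest is -38
  Remaining [48, 23, 9, 20, -31] -> smallest is -31
  Remaining [48, 23, 9, 20] -> smallest is 9
  Remaining [48, 23, 20] -> smallest is 20
  Remaining [48, 23] -> smallest is 23
  Remaining [48] -> smallest is 48
Collecting the picks in order gives the sorted list.
Final answer: [-40, -38, -38, -31, 9, 20, 23, 48]


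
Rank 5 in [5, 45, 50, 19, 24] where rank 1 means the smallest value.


Sort ascending: [5, 19, 24, 45, 50]
Find 5 in the sorted list.
5 is at position 1 (1-indexed).
Final answer: 1


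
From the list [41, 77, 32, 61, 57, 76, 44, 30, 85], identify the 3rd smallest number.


Sort ascending: [30, 32, 41, 44, 57, 61, 76, 77, 85]
The 3rd element (1-indexed) is at index 2.
Value = 41
Final answer: 41


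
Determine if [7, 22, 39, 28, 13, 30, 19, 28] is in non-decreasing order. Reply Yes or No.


Check consecutive pairs:
  7 <= 22? True
  22 <= 39? True
  39 <= 28? False
  28 <= 13? False
  13 <= 30? True
  30 <= 19? False
  19 <= 28? True
3 consecutive pair(s) are out of order, so the list is not sorted.
Final answer: No


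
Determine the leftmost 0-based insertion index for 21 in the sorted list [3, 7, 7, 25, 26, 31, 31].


List is sorted: [3, 7, 7, 25, 26, 31, 31]
We need the leftmost position where 21 can be inserted, i.e. the first index whose element is >= 21 (or the end of the list if none is).
Binary search with low=0, high=7 (0-based indices):
  low=0, high=7, mid=3: a[3]=25 >= 21, so high = 3
  low=0, high=3, mid=1: a[1]=7 < 21, so low = 2
  low=2, high=3, mid=2: a[2]=7 < 21, so low = 3
Now low = high = 3, so the insertion index is 3.
Final answer: 3


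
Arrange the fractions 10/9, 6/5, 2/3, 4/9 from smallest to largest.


Convert to decimal for comparison:
  10/9 = 1.1111
  6/5 = 1.2
  2/3 = 0.6667
  4/9 = 0.4444
Decimals in increasing order: 0.4444 < 0.6667 < 1.1111 < 1.2
Writing each back as its fraction gives the sorted order.
Final answer: 4/9, 2/3, 10/9, 6/5


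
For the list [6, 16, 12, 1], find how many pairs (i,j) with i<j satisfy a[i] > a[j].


For each element, count the later elements that are smaller than it:
  6 (index 0): smaller elements after it = [1] -> 1
  16 (index 1): smaller elements after it = [12, 1] -> 2
  12 (index 2): smaller elements after it = [1] -> 1
Total inversions = 1 + 2 + 1 = 4
Final answer: 4


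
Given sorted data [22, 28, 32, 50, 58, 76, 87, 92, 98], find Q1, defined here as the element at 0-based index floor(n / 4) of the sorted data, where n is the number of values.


The list has n = 9 elements.
Q1 index = floor(9 / 4) = floor(2.25) = 2
Counting from index 0 in the sorted data, the element at index 2 is 32.
Final answer: 32


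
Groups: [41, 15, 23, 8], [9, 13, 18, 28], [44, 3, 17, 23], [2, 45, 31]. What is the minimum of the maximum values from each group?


Find max of each group:
  Group 1: [41, 15, 23, 8] -> max = 41
  Group 2: [9, 13, 18, 28] -> max = 28
  Group 3: [44, 3, 17, 23] -> max = 44
  Group 4: [2, 45, 31] -> max = 45
Maxes: [41, 28, 44, 45]
Minimum of maxes = 28
Final answer: 28


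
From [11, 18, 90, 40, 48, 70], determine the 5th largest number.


Sort descending: [90, 70, 48, 40, 18, 11]
The 5th element (1-indexed) is at index 4.
Value = 18
Final answer: 18


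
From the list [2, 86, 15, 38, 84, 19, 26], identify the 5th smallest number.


Sort ascending: [2, 15, 19, 26, 38, 84, 86]
The 5th element (1-indexed) is at index 4.
Value = 38
Final answer: 38


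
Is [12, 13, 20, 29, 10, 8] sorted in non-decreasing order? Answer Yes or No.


Check consecutive pairs:
  12 <= 13? True
  13 <= 20? True
  20 <= 29? True
  29 <= 10? False
  10 <= 8? False
2 consecutive pair(s) are out of order, so the list is not sorted.
Final answer: No


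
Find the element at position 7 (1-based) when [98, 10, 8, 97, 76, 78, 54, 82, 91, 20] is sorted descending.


Sort descending: [98, 97, 91, 82, 78, 76, 54, 20, 10, 8]
The 7th element (1-indexed) is at index 6.
Value = 54
Final answer: 54


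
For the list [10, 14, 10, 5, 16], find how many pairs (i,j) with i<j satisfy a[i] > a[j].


For each element, count the later elements that are smaller than it:
  10 (index 0): smaller elements after it = [5] -> 1
  14 (index 1): smaller elements after it = [10, 5] -> 2
  10 (index 2): smaller elements after it = [5] -> 1
  5 (index 3): smaller elements after it = [] -> 0
Total inversions = 1 + 2 + 1 + 0 = 4
Final answer: 4


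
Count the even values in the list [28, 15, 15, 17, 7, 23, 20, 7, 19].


Check each element:
  28 is even
  15 is odd
  15 is odd
  17 is odd
  7 is odd
  23 is odd
  20 is even
  7 is odd
  19 is odd
Evens: [28, 20]
Count of evens = 2
Final answer: 2


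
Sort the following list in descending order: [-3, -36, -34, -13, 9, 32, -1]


Original list: [-3, -36, -34, -13, 9, 32, -1]
Repeatedly take the largest remaining element:
  Remaining [-3, -36, -34, -13, 9, 32, -1] -> largest is 32
  Remaining [-3, -36, -34, -13, 9, -1] -> largest is 9
  Remaining [-3, -36, -34, -13, -1] -> largest is -1
  Remaining [-3, -36, -34, -13] -> largest is -3
  Remaining [-36, -34, -13] -> largest is -13
  Remaining [-36, -34] -> largest is -34
  Remaining [-36] -> largest is -36
Collecting the picks in order gives the descending list.
Final answer: [32, 9, -1, -3, -13, -34, -36]
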